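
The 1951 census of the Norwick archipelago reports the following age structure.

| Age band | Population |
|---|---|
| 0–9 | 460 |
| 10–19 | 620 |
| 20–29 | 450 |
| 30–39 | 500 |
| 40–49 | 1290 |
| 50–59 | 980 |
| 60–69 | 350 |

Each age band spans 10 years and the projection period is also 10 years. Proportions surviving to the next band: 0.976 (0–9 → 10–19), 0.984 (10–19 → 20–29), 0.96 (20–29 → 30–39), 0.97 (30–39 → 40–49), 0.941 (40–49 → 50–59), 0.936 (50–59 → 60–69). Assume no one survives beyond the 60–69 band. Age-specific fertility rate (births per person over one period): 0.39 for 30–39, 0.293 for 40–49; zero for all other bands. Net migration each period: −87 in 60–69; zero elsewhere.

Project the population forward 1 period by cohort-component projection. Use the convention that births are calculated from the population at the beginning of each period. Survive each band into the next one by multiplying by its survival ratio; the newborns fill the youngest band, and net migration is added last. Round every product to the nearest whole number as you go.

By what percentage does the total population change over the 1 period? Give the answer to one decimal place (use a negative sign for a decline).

-1.2

[period 1]
Births: 500 * 0.39 = 195 ; 1290 * 0.293 = 378 — total 573
10–19: 460 * 0.976 = 449
20–29: 620 * 0.984 = 610
30–39: 450 * 0.96 = 432
40–49: 500 * 0.97 = 485
50–59: 1290 * 0.941 = 1214
60–69: 980 * 0.936 = 917
Net migration: 60–69 − 87 → 830
→ [573, 449, 610, 432, 485, 1214, 830]
Total: 4650 → 4593; change = -57; percentage change = -1.2%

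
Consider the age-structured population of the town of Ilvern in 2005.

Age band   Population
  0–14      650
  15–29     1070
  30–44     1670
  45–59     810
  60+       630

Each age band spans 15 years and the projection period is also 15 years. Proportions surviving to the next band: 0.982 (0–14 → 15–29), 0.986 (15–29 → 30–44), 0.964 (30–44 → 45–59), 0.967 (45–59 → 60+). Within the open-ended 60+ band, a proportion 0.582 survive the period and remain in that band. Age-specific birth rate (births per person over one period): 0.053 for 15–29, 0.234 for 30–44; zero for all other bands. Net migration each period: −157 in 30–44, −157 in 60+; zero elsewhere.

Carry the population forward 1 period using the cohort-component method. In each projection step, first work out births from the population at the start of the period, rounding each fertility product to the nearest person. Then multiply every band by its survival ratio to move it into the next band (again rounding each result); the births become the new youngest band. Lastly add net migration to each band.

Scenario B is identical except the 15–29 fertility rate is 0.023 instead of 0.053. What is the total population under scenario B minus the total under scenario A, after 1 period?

Period 1:
Births: 1070 * 0.053 = 57, 1670 * 0.234 = 391 → 448
15–29: 650 * 0.982 = 638
30–44: 1070 * 0.986 = 1055
45–59: 1670 * 0.964 = 1610
60+: 810 * 0.967 + 630 * 0.582 = 783 + 367 = 1150
Net migration: 30–44 − 157 → 898; 60+ − 157 → 993
Population now: 0–14=448, 15–29=638, 30–44=898, 45–59=1610, 60+=993
Scenario A total after 1 period: 4587
Scenario B projection —
Period 1:
Births: 1070 * 0.023 = 25, 1670 * 0.234 = 391 → 416
15–29: 650 * 0.982 = 638
30–44: 1070 * 0.986 = 1055
45–59: 1670 * 0.964 = 1610
60+: 810 * 0.967 + 630 * 0.582 = 783 + 367 = 1150
Net migration: 30–44 − 157 → 898; 60+ − 157 → 993
Population now: 0–14=416, 15–29=638, 30–44=898, 45–59=1610, 60+=993
Scenario B total after 1 period: 4555
Difference B − A = 4555 − 4587 = -32

-32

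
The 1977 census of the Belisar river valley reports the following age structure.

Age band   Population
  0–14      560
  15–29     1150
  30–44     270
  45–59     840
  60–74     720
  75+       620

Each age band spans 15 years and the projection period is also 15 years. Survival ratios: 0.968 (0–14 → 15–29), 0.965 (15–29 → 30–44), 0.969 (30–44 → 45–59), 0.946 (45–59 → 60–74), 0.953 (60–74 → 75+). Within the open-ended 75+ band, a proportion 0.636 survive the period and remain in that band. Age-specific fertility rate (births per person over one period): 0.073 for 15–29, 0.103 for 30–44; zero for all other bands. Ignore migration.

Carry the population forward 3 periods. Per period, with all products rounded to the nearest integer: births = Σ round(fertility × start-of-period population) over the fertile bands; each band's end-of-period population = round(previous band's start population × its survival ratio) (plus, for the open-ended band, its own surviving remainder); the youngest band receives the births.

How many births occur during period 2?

154

[period 1]
Births: 1150 × 0.073 = 84  |  270 × 0.103 = 28 → total 112
15–29: 560 × 0.968 = 542
30–44: 1150 × 0.965 = 1110
45–59: 270 × 0.969 = 262
60–74: 840 × 0.946 = 795
75+: 720 × 0.953 + 620 × 0.636 = 686 + 394 = 1080
End of period: [112, 542, 1110, 262, 795, 1080]
[period 2]
Births: 542 × 0.073 = 40  |  1110 × 0.103 = 114 → total 154
15–29: 112 × 0.968 = 108
30–44: 542 × 0.965 = 523
45–59: 1110 × 0.969 = 1076
60–74: 262 × 0.946 = 248
75+: 795 × 0.953 + 1080 × 0.636 = 758 + 687 = 1445
End of period: [154, 108, 523, 1076, 248, 1445]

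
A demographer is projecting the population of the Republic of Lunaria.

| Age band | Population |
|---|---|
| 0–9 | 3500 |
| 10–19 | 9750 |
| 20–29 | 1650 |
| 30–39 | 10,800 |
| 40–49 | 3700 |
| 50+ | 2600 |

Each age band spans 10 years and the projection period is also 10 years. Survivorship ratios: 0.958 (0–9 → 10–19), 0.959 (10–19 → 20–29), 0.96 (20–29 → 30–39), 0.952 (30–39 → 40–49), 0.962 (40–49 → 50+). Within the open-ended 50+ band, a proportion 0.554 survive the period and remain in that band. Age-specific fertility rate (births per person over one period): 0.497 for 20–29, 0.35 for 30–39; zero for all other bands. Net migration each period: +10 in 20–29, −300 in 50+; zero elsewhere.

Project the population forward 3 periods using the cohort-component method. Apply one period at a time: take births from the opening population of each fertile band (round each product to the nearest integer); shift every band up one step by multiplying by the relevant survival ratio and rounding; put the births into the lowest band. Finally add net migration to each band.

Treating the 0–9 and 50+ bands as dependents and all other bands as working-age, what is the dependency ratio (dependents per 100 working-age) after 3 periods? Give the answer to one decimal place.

60.6

Let band 1 be 0–9 through band 6 = 50+.
After projecting period 1:
Births: 1650 × 0.497 = 820  |  10800 × 0.35 = 3780 — total 4600
Band 2: 3500 × 0.958 = 3353
Band 3: 9750 × 0.959 = 9350
Band 4: 1650 × 0.96 = 1584
Band 5: 10800 × 0.952 = 10282
Band 6: 3700 × 0.962 + 2600 × 0.554 = 3559 + 1440 = 4999
Net migration: Band 3 + 10 → 9360; Band 6 − 300 → 4699
Giving 4600 / 3353 / 9360 / 1584 / 10282 / 4699.
After projecting period 2:
Births: 9360 × 0.497 = 4652  |  1584 × 0.35 = 554 — total 5206
Band 2: 4600 × 0.958 = 4407
Band 3: 3353 × 0.959 = 3216
Band 4: 9360 × 0.96 = 8986
Band 5: 1584 × 0.952 = 1508
Band 6: 10282 × 0.962 + 4699 × 0.554 = 9891 + 2603 = 12494
Net migration: Band 3 + 10 → 3226; Band 6 − 300 → 12194
Giving 5206 / 4407 / 3226 / 8986 / 1508 / 12194.
After projecting period 3:
Births: 3226 × 0.497 = 1603  |  8986 × 0.35 = 3145 — total 4748
Band 2: 5206 × 0.958 = 4987
Band 3: 4407 × 0.959 = 4226
Band 4: 3226 × 0.96 = 3097
Band 5: 8986 × 0.952 = 8555
Band 6: 1508 × 0.962 + 12194 × 0.554 = 1451 + 6755 = 8206
Net migration: Band 3 + 10 → 4236; Band 6 − 300 → 7906
Giving 4748 / 4987 / 4236 / 3097 / 8555 / 7906.
Dependents (band 0–9 + band 50+) = 4748 + 7906 = 12654; working-age = 20875; ratio = 12654/20875 × 100 = 60.6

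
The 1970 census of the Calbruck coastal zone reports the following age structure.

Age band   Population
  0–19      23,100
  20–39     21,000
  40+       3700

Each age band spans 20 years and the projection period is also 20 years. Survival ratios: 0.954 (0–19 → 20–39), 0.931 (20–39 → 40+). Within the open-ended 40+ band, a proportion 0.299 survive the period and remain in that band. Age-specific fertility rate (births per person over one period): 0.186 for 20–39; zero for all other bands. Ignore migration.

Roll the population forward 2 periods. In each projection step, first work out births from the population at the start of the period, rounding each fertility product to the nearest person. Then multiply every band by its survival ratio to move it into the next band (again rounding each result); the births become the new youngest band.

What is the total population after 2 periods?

34517

Call the groups 1 to 3, youngest first.
Period 1:
Births: 21000 × 0.186 = 3906
Group 2: 23100 × 0.954 = 22037
Group 3: 21000 × 0.931 + 3700 × 0.299 = 19551 + 1106 = 20657
Population now: 0–19=3906, 20–39=22037, 40+=20657
Period 2:
Births: 22037 × 0.186 = 4099
Group 2: 3906 × 0.954 = 3726
Group 3: 22037 × 0.931 + 20657 × 0.299 = 20516 + 6176 = 26692
Population now: 0–19=4099, 20–39=3726, 40+=26692
Total after period 2: 4099 + 3726 + 26692 = 34517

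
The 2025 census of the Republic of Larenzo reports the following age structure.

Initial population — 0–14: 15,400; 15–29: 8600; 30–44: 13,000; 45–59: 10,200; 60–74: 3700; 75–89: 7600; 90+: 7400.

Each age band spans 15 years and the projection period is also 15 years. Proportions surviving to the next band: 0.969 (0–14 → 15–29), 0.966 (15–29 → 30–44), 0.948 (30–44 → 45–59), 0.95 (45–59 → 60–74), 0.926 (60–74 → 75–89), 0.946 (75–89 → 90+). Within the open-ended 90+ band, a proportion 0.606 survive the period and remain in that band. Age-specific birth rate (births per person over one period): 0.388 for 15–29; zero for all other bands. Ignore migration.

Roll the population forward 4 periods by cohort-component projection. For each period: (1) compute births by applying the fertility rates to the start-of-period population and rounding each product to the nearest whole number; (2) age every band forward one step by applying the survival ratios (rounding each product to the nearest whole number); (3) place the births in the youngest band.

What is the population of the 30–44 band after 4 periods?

5420

After projecting period 1:
Births: 8600 × 0.388 = 3337
15–29: 15400 × 0.969 = 14923
30–44: 8600 × 0.966 = 8308
45–59: 13000 × 0.948 = 12324
60–74: 10200 × 0.95 = 9690
75–89: 3700 × 0.926 = 3426
90+: 7600 × 0.946 + 7400 × 0.606 = 7190 + 4484 = 11674
Giving 3337 / 14923 / 8308 / 12324 / 9690 / 3426 / 11674.
After projecting period 2:
Births: 14923 × 0.388 = 5790
15–29: 3337 × 0.969 = 3234
30–44: 14923 × 0.966 = 14416
45–59: 8308 × 0.948 = 7876
60–74: 12324 × 0.95 = 11708
75–89: 9690 × 0.926 = 8973
90+: 3426 × 0.946 + 11674 × 0.606 = 3241 + 7074 = 10315
Giving 5790 / 3234 / 14416 / 7876 / 11708 / 8973 / 10315.
After projecting period 3:
Births: 3234 × 0.388 = 1255
15–29: 5790 × 0.969 = 5611
30–44: 3234 × 0.966 = 3124
45–59: 14416 × 0.948 = 13666
60–74: 7876 × 0.95 = 7482
75–89: 11708 × 0.926 = 10842
90+: 8973 × 0.946 + 10315 × 0.606 = 8488 + 6251 = 14739
Giving 1255 / 5611 / 3124 / 13666 / 7482 / 10842 / 14739.
After projecting period 4:
Births: 5611 × 0.388 = 2177
15–29: 1255 × 0.969 = 1216
30–44: 5611 × 0.966 = 5420
45–59: 3124 × 0.948 = 2962
60–74: 13666 × 0.95 = 12983
75–89: 7482 × 0.926 = 6928
90+: 10842 × 0.946 + 14739 × 0.606 = 10257 + 8932 = 19189
Giving 2177 / 1216 / 5420 / 2962 / 12983 / 6928 / 19189.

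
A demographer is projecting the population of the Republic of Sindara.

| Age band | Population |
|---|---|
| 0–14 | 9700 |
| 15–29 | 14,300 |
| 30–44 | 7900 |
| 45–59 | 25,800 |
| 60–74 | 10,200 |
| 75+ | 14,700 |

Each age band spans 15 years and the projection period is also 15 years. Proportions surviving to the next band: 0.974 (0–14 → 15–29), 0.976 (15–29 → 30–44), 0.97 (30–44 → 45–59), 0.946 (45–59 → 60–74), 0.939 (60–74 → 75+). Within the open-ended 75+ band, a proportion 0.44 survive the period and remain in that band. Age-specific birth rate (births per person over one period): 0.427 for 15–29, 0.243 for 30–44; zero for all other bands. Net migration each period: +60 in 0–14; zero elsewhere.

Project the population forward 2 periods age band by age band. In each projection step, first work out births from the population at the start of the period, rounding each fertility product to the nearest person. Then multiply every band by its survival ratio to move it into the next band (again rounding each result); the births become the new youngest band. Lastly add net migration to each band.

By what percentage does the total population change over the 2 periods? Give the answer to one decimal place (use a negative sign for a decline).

(Groups numbered youngest = 1 to oldest = 6.)
[period 1]
Births: 14300 × 0.427 = 6106, 7900 × 0.243 = 1920 — total 8026
Group 2: 9700 × 0.974 = 9448
Group 3: 14300 × 0.976 = 13957
Group 4: 7900 × 0.97 = 7663
Group 5: 25800 × 0.946 = 24407
Group 6: 10200 × 0.939 + 14700 × 0.44 = 9578 + 6468 = 16046
Net migration: Group 1 + 60 → 8086
Population now: 0–14=8086, 15–29=9448, 30–44=13957, 45–59=7663, 60–74=24407, 75+=16046
[period 2]
Births: 9448 × 0.427 = 4034, 13957 × 0.243 = 3392 — total 7426
Group 2: 8086 × 0.974 = 7876
Group 3: 9448 × 0.976 = 9221
Group 4: 13957 × 0.97 = 13538
Group 5: 7663 × 0.946 = 7249
Group 6: 24407 × 0.939 + 16046 × 0.44 = 22918 + 7060 = 29978
Net migration: Group 1 + 60 → 7486
Population now: 0–14=7486, 15–29=7876, 30–44=9221, 45–59=13538, 60–74=7249, 75+=29978
Total: 82600 → 75348; change = -7252; percentage change = -8.8%

-8.8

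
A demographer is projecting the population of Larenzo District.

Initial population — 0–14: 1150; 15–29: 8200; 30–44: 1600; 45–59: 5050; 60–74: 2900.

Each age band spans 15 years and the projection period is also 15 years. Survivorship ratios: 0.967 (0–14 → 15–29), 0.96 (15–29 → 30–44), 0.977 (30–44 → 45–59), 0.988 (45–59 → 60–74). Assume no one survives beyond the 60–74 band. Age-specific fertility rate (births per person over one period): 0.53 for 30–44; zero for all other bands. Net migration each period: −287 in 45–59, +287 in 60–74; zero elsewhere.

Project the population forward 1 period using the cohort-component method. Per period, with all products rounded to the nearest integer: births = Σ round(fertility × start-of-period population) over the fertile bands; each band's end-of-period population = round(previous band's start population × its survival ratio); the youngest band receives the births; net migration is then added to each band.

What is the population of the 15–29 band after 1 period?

Period 1.
Births: 1600 × 0.53 = 848
15–29: 1150 × 0.967 = 1112
30–44: 8200 × 0.96 = 7872
45–59: 1600 × 0.977 = 1563
60–74: 5050 × 0.988 = 4989
Net migration: 45–59 − 287 → 1276; 60–74 + 287 → 5276
→ [848, 1112, 7872, 1276, 5276]

1112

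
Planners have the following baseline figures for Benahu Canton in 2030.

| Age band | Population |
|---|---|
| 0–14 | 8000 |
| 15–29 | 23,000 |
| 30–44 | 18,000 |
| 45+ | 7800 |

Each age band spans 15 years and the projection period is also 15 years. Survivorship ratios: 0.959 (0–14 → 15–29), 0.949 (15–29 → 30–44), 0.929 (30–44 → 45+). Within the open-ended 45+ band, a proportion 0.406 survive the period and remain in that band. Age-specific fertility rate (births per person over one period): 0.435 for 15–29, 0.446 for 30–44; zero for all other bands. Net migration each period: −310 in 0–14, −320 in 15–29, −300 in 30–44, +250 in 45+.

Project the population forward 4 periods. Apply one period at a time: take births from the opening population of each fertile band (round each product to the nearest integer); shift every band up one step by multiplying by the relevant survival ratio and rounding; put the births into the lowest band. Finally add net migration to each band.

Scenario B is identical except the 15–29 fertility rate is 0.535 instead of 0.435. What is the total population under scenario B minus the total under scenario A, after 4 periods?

[period 1]
Births: 23000 × 0.435 = 10005 ; 18000 × 0.446 = 8028 → 18033
15–29: 8000 × 0.959 = 7672
30–44: 23000 × 0.949 = 21827
45+: 18000 × 0.929 + 7800 × 0.406 = 16722 + 3167 = 19889
Net migration: 0–14 − 310 → 17723; 15–29 − 320 → 7352; 30–44 − 300 → 21527; 45+ + 250 → 20139
Giving 17723 / 7352 / 21527 / 20139.
[period 2]
Births: 7352 × 0.435 = 3198 ; 21527 × 0.446 = 9601 → 12799
15–29: 17723 × 0.959 = 16996
30–44: 7352 × 0.949 = 6977
45+: 21527 × 0.929 + 20139 × 0.406 = 19999 + 8176 = 28175
Net migration: 0–14 − 310 → 12489; 15–29 − 320 → 16676; 30–44 − 300 → 6677; 45+ + 250 → 28425
Giving 12489 / 16676 / 6677 / 28425.
[period 3]
Births: 16676 × 0.435 = 7254 ; 6677 × 0.446 = 2978 → 10232
15–29: 12489 × 0.959 = 11977
30–44: 16676 × 0.949 = 15826
45+: 6677 × 0.929 + 28425 × 0.406 = 6203 + 11541 = 17744
Net migration: 0–14 − 310 → 9922; 15–29 − 320 → 11657; 30–44 − 300 → 15526; 45+ + 250 → 17994
Giving 9922 / 11657 / 15526 / 17994.
[period 4]
Births: 11657 × 0.435 = 5071 ; 15526 × 0.446 = 6925 → 11996
15–29: 9922 × 0.959 = 9515
30–44: 11657 × 0.949 = 11062
45+: 15526 × 0.929 + 17994 × 0.406 = 14424 + 7306 = 21730
Net migration: 0–14 − 310 → 11686; 15–29 − 320 → 9195; 30–44 − 300 → 10762; 45+ + 250 → 21980
Giving 11686 / 9195 / 10762 / 21980.
Scenario A total after 4 periods: 53623
Scenario B projection —
[period 1]
Births: 23000 × 0.535 = 12305 ; 18000 × 0.446 = 8028 → 20333
15–29: 8000 × 0.959 = 7672
30–44: 23000 × 0.949 = 21827
45+: 18000 × 0.929 + 7800 × 0.406 = 16722 + 3167 = 19889
Net migration: 0–14 − 310 → 20023; 15–29 − 320 → 7352; 30–44 − 300 → 21527; 45+ + 250 → 20139
Giving 20023 / 7352 / 21527 / 20139.
[period 2]
Births: 7352 × 0.535 = 3933 ; 21527 × 0.446 = 9601 → 13534
15–29: 20023 × 0.959 = 19202
30–44: 7352 × 0.949 = 6977
45+: 21527 × 0.929 + 20139 × 0.406 = 19999 + 8176 = 28175
Net migration: 0–14 − 310 → 13224; 15–29 − 320 → 18882; 30–44 − 300 → 6677; 45+ + 250 → 28425
Giving 13224 / 18882 / 6677 / 28425.
[period 3]
Births: 18882 × 0.535 = 10102 ; 6677 × 0.446 = 2978 → 13080
15–29: 13224 × 0.959 = 12682
30–44: 18882 × 0.949 = 17919
45+: 6677 × 0.929 + 28425 × 0.406 = 6203 + 11541 = 17744
Net migration: 0–14 − 310 → 12770; 15–29 − 320 → 12362; 30–44 − 300 → 17619; 45+ + 250 → 17994
Giving 12770 / 12362 / 17619 / 17994.
[period 4]
Births: 12362 × 0.535 = 6614 ; 17619 × 0.446 = 7858 → 14472
15–29: 12770 × 0.959 = 12246
30–44: 12362 × 0.949 = 11732
45+: 17619 × 0.929 + 17994 × 0.406 = 16368 + 7306 = 23674
Net migration: 0–14 − 310 → 14162; 15–29 − 320 → 11926; 30–44 − 300 → 11432; 45+ + 250 → 23924
Giving 14162 / 11926 / 11432 / 23924.
Scenario B total after 4 periods: 61444
Difference B − A = 61444 − 53623 = 7821

7821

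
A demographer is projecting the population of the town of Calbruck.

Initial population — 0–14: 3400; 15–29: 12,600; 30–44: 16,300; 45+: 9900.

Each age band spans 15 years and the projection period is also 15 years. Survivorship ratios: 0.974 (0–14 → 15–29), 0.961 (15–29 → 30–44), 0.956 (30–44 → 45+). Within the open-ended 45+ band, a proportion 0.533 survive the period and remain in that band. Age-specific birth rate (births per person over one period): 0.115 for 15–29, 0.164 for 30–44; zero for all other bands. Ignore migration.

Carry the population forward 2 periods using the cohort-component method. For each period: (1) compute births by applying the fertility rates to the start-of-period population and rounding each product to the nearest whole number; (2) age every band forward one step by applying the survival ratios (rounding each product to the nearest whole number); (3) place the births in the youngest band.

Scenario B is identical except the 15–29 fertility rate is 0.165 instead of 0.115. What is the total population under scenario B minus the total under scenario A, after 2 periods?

778

— Period 1 —
Births: 12600 * 0.115 = 1449  |  16300 * 0.164 = 2673 ⇒ total 4122
15–29: 3400 * 0.974 = 3312
30–44: 12600 * 0.961 = 12109
45+: 16300 * 0.956 + 9900 * 0.533 = 15583 + 5277 = 20860
End of period: [4122, 3312, 12109, 20860]
— Period 2 —
Births: 3312 * 0.115 = 381  |  12109 * 0.164 = 1986 ⇒ total 2367
15–29: 4122 * 0.974 = 4015
30–44: 3312 * 0.961 = 3183
45+: 12109 * 0.956 + 20860 * 0.533 = 11576 + 11118 = 22694
End of period: [2367, 4015, 3183, 22694]
Scenario A total after 2 periods: 32259
Scenario B projection —
— Period 1 —
Births: 12600 * 0.165 = 2079  |  16300 * 0.164 = 2673 ⇒ total 4752
15–29: 3400 * 0.974 = 3312
30–44: 12600 * 0.961 = 12109
45+: 16300 * 0.956 + 9900 * 0.533 = 15583 + 5277 = 20860
End of period: [4752, 3312, 12109, 20860]
— Period 2 —
Births: 3312 * 0.165 = 546  |  12109 * 0.164 = 1986 ⇒ total 2532
15–29: 4752 * 0.974 = 4628
30–44: 3312 * 0.961 = 3183
45+: 12109 * 0.956 + 20860 * 0.533 = 11576 + 11118 = 22694
End of period: [2532, 4628, 3183, 22694]
Scenario B total after 2 periods: 33037
Difference B − A = 33037 − 32259 = 778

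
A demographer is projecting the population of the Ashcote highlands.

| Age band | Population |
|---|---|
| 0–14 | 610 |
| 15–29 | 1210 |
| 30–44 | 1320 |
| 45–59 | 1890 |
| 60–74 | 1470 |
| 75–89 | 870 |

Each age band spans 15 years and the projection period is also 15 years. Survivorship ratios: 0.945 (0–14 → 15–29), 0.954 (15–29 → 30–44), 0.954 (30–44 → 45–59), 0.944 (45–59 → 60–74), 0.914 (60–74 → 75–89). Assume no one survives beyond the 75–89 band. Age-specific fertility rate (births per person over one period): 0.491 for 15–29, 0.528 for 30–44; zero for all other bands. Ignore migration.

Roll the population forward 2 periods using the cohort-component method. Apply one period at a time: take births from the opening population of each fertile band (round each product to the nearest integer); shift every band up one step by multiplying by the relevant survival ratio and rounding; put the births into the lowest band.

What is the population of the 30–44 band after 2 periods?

550

After projecting period 1:
Births: 1210 × 0.491 = 594, 1320 × 0.528 = 697 ⇒ total 1291
15–29: 610 × 0.945 = 576
30–44: 1210 × 0.954 = 1154
45–59: 1320 × 0.954 = 1259
60–74: 1890 × 0.944 = 1784
75–89: 1470 × 0.914 = 1344
→ [1291, 576, 1154, 1259, 1784, 1344]
After projecting period 2:
Births: 576 × 0.491 = 283, 1154 × 0.528 = 609 ⇒ total 892
15–29: 1291 × 0.945 = 1220
30–44: 576 × 0.954 = 550
45–59: 1154 × 0.954 = 1101
60–74: 1259 × 0.944 = 1188
75–89: 1784 × 0.914 = 1631
→ [892, 1220, 550, 1101, 1188, 1631]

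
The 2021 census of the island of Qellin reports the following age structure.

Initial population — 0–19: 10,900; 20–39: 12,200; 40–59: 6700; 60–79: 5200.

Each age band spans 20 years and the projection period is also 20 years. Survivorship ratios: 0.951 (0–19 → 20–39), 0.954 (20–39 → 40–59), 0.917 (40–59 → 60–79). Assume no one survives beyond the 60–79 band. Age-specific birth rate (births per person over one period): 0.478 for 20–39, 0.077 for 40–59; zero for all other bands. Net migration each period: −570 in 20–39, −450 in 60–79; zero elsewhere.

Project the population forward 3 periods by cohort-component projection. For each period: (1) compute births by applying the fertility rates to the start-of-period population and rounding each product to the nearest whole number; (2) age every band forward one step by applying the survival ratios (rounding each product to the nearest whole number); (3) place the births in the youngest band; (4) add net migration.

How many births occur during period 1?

6348

(Groups numbered youngest = 1 to oldest = 4.)
— Period 1 —
Births: 12200 * 0.478 = 5832 ; 6700 * 0.077 = 516 → 6348
Group 2: 10900 * 0.951 = 10366
Group 3: 12200 * 0.954 = 11639
Group 4: 6700 * 0.917 = 6144
Net migration: Group 2 − 570 → 9796; Group 4 − 450 → 5694
Population now: 0–19=6348, 20–39=9796, 40–59=11639, 60–79=5694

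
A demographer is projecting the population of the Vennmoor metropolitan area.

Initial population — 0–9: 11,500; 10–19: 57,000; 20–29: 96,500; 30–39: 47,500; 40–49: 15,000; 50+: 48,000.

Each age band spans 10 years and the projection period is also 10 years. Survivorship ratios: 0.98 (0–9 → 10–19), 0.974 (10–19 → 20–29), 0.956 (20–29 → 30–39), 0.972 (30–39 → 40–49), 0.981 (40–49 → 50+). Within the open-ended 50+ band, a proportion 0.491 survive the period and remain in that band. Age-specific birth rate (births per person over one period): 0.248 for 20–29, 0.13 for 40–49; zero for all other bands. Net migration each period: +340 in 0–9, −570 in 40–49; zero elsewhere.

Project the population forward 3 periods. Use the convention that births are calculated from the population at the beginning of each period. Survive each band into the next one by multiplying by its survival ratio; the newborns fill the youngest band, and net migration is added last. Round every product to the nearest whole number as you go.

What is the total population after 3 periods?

— Period 1 —
Births: 96500 × 0.248 = 23932, 15000 × 0.13 = 1950 → total 25882
10–19: 11500 × 0.98 = 11270
20–29: 57000 × 0.974 = 55518
30–39: 96500 × 0.956 = 92254
40–49: 47500 × 0.972 = 46170
50+: 15000 × 0.981 + 48000 × 0.491 = 14715 + 23568 = 38283
Net migration: 0–9 + 340 → 26222; 40–49 − 570 → 45600
Giving 26222 / 11270 / 55518 / 92254 / 45600 / 38283.
— Period 2 —
Births: 55518 × 0.248 = 13768, 45600 × 0.13 = 5928 → total 19696
10–19: 26222 × 0.98 = 25698
20–29: 11270 × 0.974 = 10977
30–39: 55518 × 0.956 = 53075
40–49: 92254 × 0.972 = 89671
50+: 45600 × 0.981 + 38283 × 0.491 = 44734 + 18797 = 63531
Net migration: 0–9 + 340 → 20036; 40–49 − 570 → 89101
Giving 20036 / 25698 / 10977 / 53075 / 89101 / 63531.
— Period 3 —
Births: 10977 × 0.248 = 2722, 89101 × 0.13 = 11583 → total 14305
10–19: 20036 × 0.98 = 19635
20–29: 25698 × 0.974 = 25030
30–39: 10977 × 0.956 = 10494
40–49: 53075 × 0.972 = 51589
50+: 89101 × 0.981 + 63531 × 0.491 = 87408 + 31194 = 118602
Net migration: 0–9 + 340 → 14645; 40–49 − 570 → 51019
Giving 14645 / 19635 / 25030 / 10494 / 51019 / 118602.
Total after period 3: 14645 + 19635 + 25030 + 10494 + 51019 + 118602 = 239425

239425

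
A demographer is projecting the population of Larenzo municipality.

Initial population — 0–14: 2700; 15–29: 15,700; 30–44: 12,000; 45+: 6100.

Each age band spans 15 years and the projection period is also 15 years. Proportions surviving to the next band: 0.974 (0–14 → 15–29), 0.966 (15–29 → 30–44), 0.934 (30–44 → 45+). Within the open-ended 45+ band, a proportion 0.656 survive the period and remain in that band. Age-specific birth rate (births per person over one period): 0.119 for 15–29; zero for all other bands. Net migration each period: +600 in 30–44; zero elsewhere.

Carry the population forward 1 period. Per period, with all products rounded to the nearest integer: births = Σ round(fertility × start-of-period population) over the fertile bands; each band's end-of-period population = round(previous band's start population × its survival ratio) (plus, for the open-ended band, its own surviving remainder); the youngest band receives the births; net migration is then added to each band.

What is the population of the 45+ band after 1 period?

15210

Call the groups 1 to 4, youngest first.
Period 1.
Births: 15700 × 0.119 = 1868
Group 2: 2700 × 0.974 = 2630
Group 3: 15700 × 0.966 = 15166
Group 4: 12000 × 0.934 + 6100 × 0.656 = 11208 + 4002 = 15210
Net migration: Group 3 + 600 → 15766
→ [1868, 2630, 15766, 15210]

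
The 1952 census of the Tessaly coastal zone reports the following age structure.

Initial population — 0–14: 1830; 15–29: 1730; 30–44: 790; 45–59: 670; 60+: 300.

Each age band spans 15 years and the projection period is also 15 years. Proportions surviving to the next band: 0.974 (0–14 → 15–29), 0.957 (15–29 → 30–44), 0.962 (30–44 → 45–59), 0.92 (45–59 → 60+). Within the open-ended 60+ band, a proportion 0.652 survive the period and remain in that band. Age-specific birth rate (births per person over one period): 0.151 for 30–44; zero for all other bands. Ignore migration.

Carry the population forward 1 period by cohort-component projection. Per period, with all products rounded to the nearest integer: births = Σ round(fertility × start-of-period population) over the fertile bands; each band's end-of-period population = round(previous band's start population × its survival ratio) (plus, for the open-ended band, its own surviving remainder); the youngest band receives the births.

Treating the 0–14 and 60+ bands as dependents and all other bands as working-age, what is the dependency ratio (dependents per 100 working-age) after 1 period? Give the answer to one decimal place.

Period 1.
Births: 790 * 0.151 = 119
15–29: 1830 * 0.974 = 1782
30–44: 1730 * 0.957 = 1656
45–59: 790 * 0.962 = 760
60+: 670 * 0.92 + 300 * 0.652 = 616 + 196 = 812
Population now: 0–14=119, 15–29=1782, 30–44=1656, 45–59=760, 60+=812
Dependents (band 0–14 + band 60+) = 119 + 812 = 931; working-age = 4198; ratio = 931/4198 × 100 = 22.2

22.2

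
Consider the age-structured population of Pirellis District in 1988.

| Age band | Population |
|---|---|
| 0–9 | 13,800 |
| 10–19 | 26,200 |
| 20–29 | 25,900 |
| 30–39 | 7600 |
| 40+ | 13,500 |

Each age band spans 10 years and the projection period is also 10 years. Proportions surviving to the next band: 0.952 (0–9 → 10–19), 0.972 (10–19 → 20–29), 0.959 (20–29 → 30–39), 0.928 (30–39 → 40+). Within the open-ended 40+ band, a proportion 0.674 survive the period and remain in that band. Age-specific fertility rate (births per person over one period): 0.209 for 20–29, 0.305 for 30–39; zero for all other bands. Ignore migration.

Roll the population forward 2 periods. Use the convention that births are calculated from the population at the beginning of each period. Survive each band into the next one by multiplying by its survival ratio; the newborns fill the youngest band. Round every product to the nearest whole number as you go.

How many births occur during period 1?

7731

[period 1]
Births: 25900 × 0.209 = 5413  |  7600 × 0.305 = 2318 → 7731
10–19: 13800 × 0.952 = 13138
20–29: 26200 × 0.972 = 25466
30–39: 25900 × 0.959 = 24838
40+: 7600 × 0.928 + 13500 × 0.674 = 7053 + 9099 = 16152
Giving 7731 / 13138 / 25466 / 24838 / 16152.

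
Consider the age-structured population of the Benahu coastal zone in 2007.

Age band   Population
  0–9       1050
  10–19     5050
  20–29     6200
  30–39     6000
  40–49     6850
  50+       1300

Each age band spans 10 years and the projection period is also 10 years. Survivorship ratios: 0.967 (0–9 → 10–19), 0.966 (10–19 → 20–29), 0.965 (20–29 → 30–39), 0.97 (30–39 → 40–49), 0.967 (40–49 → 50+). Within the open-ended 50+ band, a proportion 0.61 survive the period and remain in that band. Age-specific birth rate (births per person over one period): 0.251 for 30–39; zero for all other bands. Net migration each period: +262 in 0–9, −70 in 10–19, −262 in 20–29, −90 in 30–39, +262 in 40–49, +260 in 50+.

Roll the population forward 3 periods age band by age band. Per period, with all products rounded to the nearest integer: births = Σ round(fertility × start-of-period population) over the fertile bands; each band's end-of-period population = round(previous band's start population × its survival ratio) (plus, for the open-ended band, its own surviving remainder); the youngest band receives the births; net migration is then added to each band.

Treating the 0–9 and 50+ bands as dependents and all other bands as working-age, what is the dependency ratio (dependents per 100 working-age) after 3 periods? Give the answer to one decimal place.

Period 1:
Births: 6000 × 0.251 = 1506
10–19: 1050 × 0.967 = 1015
20–29: 5050 × 0.966 = 4878
30–39: 6200 × 0.965 = 5983
40–49: 6000 × 0.97 = 5820
50+: 6850 × 0.967 + 1300 × 0.61 = 6624 + 793 = 7417
Net migration: 0–9 + 262 → 1768; 10–19 − 70 → 945; 20–29 − 262 → 4616; 30–39 − 90 → 5893; 40–49 + 262 → 6082; 50+ + 260 → 7677
→ [1768, 945, 4616, 5893, 6082, 7677]
Period 2:
Births: 5893 × 0.251 = 1479
10–19: 1768 × 0.967 = 1710
20–29: 945 × 0.966 = 913
30–39: 4616 × 0.965 = 4454
40–49: 5893 × 0.97 = 5716
50+: 6082 × 0.967 + 7677 × 0.61 = 5881 + 4683 = 10564
Net migration: 0–9 + 262 → 1741; 10–19 − 70 → 1640; 20–29 − 262 → 651; 30–39 − 90 → 4364; 40–49 + 262 → 5978; 50+ + 260 → 10824
→ [1741, 1640, 651, 4364, 5978, 10824]
Period 3:
Births: 4364 × 0.251 = 1095
10–19: 1741 × 0.967 = 1684
20–29: 1640 × 0.966 = 1584
30–39: 651 × 0.965 = 628
40–49: 4364 × 0.97 = 4233
50+: 5978 × 0.967 + 10824 × 0.61 = 5781 + 6603 = 12384
Net migration: 0–9 + 262 → 1357; 10–19 − 70 → 1614; 20–29 − 262 → 1322; 30–39 − 90 → 538; 40–49 + 262 → 4495; 50+ + 260 → 12644
→ [1357, 1614, 1322, 538, 4495, 12644]
Dependents (band 0–9 + band 50+) = 1357 + 12644 = 14001; working-age = 7969; ratio = 14001/7969 × 100 = 175.7

175.7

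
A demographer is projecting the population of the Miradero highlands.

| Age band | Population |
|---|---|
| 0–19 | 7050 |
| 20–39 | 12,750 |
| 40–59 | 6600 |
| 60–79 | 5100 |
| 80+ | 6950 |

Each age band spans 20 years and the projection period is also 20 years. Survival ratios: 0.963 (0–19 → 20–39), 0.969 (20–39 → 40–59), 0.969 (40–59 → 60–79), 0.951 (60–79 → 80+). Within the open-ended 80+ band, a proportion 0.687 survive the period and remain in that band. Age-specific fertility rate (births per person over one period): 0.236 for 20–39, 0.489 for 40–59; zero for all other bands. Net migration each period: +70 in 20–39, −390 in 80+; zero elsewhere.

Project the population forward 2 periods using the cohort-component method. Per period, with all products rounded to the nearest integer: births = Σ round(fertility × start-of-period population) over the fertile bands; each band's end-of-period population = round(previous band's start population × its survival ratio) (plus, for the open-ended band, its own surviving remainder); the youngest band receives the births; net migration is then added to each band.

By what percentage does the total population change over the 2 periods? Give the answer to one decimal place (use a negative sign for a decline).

15.4

Period 1.
Births: 12750 * 0.236 = 3009 ; 6600 * 0.489 = 3227 → 6236
20–39: 7050 * 0.963 = 6789
40–59: 12750 * 0.969 = 12355
60–79: 6600 * 0.969 = 6395
80+: 5100 * 0.951 + 6950 * 0.687 = 4850 + 4775 = 9625
Net migration: 20–39 + 70 → 6859; 80+ − 390 → 9235
Giving 6236 / 6859 / 12355 / 6395 / 9235.
Period 2.
Births: 6859 * 0.236 = 1619 ; 12355 * 0.489 = 6042 → 7661
20–39: 6236 * 0.963 = 6005
40–59: 6859 * 0.969 = 6646
60–79: 12355 * 0.969 = 11972
80+: 6395 * 0.951 + 9235 * 0.687 = 6082 + 6344 = 12426
Net migration: 20–39 + 70 → 6075; 80+ − 390 → 12036
Giving 7661 / 6075 / 6646 / 11972 / 12036.
Total: 38450 → 44390; change = 5940; percentage change = 15.4%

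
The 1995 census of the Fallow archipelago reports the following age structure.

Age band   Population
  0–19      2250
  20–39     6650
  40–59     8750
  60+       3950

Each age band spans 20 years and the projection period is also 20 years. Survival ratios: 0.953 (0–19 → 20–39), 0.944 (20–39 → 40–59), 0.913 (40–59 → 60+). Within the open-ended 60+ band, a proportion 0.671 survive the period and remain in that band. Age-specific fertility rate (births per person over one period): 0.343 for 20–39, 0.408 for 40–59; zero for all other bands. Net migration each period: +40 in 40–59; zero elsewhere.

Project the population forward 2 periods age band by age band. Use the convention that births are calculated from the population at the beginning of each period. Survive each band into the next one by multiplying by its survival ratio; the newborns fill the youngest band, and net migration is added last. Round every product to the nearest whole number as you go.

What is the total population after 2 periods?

23860

[period 1]
Births: 6650 * 0.343 = 2281 ; 8750 * 0.408 = 3570 — total 5851
20–39: 2250 * 0.953 = 2144
40–59: 6650 * 0.944 = 6278
60+: 8750 * 0.913 + 3950 * 0.671 = 7989 + 2650 = 10639
Net migration: 40–59 + 40 → 6318
→ [5851, 2144, 6318, 10639]
[period 2]
Births: 2144 * 0.343 = 735 ; 6318 * 0.408 = 2578 — total 3313
20–39: 5851 * 0.953 = 5576
40–59: 2144 * 0.944 = 2024
60+: 6318 * 0.913 + 10639 * 0.671 = 5768 + 7139 = 12907
Net migration: 40–59 + 40 → 2064
→ [3313, 5576, 2064, 12907]
Total after period 2: 3313 + 5576 + 2064 + 12907 = 23860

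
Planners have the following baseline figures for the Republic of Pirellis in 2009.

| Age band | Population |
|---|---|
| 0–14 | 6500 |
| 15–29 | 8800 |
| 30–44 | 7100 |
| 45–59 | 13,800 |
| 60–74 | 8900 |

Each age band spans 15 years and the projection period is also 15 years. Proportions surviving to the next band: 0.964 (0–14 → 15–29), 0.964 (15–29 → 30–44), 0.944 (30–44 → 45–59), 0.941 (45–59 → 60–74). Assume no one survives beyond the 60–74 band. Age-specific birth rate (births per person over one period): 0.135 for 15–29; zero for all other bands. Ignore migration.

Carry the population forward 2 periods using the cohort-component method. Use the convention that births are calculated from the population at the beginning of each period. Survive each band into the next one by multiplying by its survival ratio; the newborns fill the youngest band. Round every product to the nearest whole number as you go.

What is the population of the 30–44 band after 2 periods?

Numbering the groups 1..5 from youngest to oldest:
Period 1:
Births: 8800 * 0.135 = 1188
Group 2: 6500 * 0.964 = 6266
Group 3: 8800 * 0.964 = 8483
Group 4: 7100 * 0.944 = 6702
Group 5: 13800 * 0.941 = 12986
Giving 1188 / 6266 / 8483 / 6702 / 12986.
Period 2:
Births: 6266 * 0.135 = 846
Group 2: 1188 * 0.964 = 1145
Group 3: 6266 * 0.964 = 6040
Group 4: 8483 * 0.944 = 8008
Group 5: 6702 * 0.941 = 6307
Giving 846 / 1145 / 6040 / 8008 / 6307.

6040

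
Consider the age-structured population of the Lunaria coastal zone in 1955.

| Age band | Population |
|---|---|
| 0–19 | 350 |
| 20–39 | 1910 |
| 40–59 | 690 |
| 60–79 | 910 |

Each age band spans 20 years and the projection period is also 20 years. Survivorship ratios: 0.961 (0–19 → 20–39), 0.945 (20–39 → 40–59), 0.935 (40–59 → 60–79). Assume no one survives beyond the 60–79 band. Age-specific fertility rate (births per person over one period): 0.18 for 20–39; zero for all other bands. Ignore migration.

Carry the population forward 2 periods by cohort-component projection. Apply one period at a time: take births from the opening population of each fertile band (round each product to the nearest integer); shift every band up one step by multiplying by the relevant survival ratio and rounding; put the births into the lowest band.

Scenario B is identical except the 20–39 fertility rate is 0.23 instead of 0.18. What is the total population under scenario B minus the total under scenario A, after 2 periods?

[period 1]
Births: 1910 * 0.18 = 344
20–39: 350 * 0.961 = 336
40–59: 1910 * 0.945 = 1805
60–79: 690 * 0.935 = 645
End of period: [344, 336, 1805, 645]
[period 2]
Births: 336 * 0.18 = 60
20–39: 344 * 0.961 = 331
40–59: 336 * 0.945 = 318
60–79: 1805 * 0.935 = 1688
End of period: [60, 331, 318, 1688]
Scenario A total after 2 periods: 2397
Scenario B projection —
[period 1]
Births: 1910 * 0.23 = 439
20–39: 350 * 0.961 = 336
40–59: 1910 * 0.945 = 1805
60–79: 690 * 0.935 = 645
End of period: [439, 336, 1805, 645]
[period 2]
Births: 336 * 0.23 = 77
20–39: 439 * 0.961 = 422
40–59: 336 * 0.945 = 318
60–79: 1805 * 0.935 = 1688
End of period: [77, 422, 318, 1688]
Scenario B total after 2 periods: 2505
Difference B − A = 2505 − 2397 = 108

108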